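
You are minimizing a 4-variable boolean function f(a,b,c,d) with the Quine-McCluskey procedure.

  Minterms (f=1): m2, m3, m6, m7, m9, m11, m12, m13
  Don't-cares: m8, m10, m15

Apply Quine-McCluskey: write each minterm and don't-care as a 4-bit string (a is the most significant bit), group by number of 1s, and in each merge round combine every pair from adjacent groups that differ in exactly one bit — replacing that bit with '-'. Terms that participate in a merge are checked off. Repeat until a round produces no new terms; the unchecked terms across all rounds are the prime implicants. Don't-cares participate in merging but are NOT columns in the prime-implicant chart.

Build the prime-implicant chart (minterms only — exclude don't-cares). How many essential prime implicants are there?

2

Round 0: 0010✓ 0011✓ 0110✓ 0111✓ 1000✓ 1001✓ 1010✓ 1011✓ 1100✓ 1101✓ 1111✓
Round 1: -010✓ -011✓ -111✓ 0-10✓ 0-11✓ 001-✓ 011-✓ 1-00✓ 1-01✓ 1-11✓ 10-0✓ 10-1✓ 100-✓ 101-✓ 11-1✓ 110-✓
Round 2: --11 -01- 0-1- 1--1 1-0- 10--
PIs = {--11, -01-, 0-1-, 1--1, 1-0-, 10--}
Coverage chart:
  m2: -01-,0-1-
  m3: --11,-01-,0-1-
  m6: 0-1- ←essential
  m7: --11,0-1-
  m9: 1--1,1-0-,10--
  m11: --11,-01-,1--1,10--
  m12: 1-0- ←essential
  m13: 1--1,1-0-
Essential: 0-1-, 1-0-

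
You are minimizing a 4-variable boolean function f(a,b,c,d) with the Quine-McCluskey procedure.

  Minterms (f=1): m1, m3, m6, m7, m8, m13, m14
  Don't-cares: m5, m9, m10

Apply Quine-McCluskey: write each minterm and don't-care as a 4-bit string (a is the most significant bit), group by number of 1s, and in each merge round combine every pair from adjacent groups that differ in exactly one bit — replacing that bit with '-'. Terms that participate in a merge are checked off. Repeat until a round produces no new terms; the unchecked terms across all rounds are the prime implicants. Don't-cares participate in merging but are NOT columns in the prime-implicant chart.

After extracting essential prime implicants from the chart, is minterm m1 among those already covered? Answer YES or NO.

[col 0] 0001*, 0011*, 0101*, 0110*, 0111*, 1000*, 1001*, 1010*, 1101*, 1110*
[col 1] -001*, -101*, -110, 0-01*, 0-11*, 00-1*, 01-1*, 011-, 1-01*, 1-10, 10-0, 100-
[col 2] --01, 0--1
Prime implicants: --01, -110, 0--1, 011-, 1-10, 10-0, 100-
PI chart (minterm → PIs covering it):
  1 | --01,0--1
  3 | 0--1  (sole → essential)
  6 | -110,011-
  7 | 0--1,011-
  8 | 10-0,100-
  13 | --01  (sole → essential)
  14 | -110,1-10
Essential prime implicants: --01, 0--1

YES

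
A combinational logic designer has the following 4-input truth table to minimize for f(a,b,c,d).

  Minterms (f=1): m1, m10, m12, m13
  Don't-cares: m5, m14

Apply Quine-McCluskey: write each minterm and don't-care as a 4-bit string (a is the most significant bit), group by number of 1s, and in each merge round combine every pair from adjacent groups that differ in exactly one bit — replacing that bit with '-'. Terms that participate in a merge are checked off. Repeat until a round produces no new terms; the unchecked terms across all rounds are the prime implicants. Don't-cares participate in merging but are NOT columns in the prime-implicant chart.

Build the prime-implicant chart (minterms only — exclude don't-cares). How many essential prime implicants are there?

[col 0] 0001*, 0101*, 1010*, 1100*, 1101*, 1110*
[col 1] -101, 0-01, 1-10, 11-0, 110-
Prime implicants: -101, 0-01, 1-10, 11-0, 110-
PI chart (minterm → PIs covering it):
  1 | 0-01  (sole → essential)
  10 | 1-10  (sole → essential)
  12 | 11-0,110-
  13 | -101,110-
Essential prime implicants: 0-01, 1-10

2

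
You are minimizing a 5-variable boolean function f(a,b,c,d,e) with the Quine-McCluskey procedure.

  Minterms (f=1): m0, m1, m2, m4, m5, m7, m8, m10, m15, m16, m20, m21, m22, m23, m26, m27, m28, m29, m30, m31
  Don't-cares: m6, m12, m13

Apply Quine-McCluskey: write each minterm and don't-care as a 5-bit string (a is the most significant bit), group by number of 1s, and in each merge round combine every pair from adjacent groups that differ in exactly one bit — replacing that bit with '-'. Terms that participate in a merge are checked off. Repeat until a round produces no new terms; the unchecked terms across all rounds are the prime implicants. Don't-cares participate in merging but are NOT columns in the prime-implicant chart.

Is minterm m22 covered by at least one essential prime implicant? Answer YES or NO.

Round 0: 00000✓ 00001✓ 00010✓ 00100✓ 00101✓ 00110✓ 00111✓ 01000✓ 01010✓ 01100✓ 01101✓ 01111✓ 10000✓ 10100✓ 10101✓ 10110✓ 10111✓ 11010✓ 11011✓ 11100✓ 11101✓ 11110✓ 11111✓
Round 1: -0000✓ -0100✓ -0101✓ -0110✓ -0111✓ -1010 -1100✓ -1101✓ -1111✓ 0-000✓ 0-010✓ 0-100✓ 0-101✓ 0-111✓ 00-00✓ 00-01✓ 00-10✓ 000-0✓ 0000-✓ 001-0✓ 001-1✓ 0010-✓ 0011-✓ 01-00✓ 010-0✓ 011-1✓ 0110-✓ 1-100✓ 1-101✓ 1-110✓ 1-111✓ 10-00✓ 101-0✓ 101-1✓ 1010-✓ 1011-✓ 11-10✓ 11-11✓ 1101-✓ 111-0✓ 111-1✓ 1110-✓ 1111-✓
Round 2: --100✓ --101✓ --111✓ -0-00 -01-0✓ -01-1✓ -010-✓ -011-✓ -11-1✓ -110-✓ 0--00 0-0-0 0-1-1✓ 0-10-✓ 00--0 00-0- 001--✓ 1-1-0✓ 1-1-1✓ 1-10-✓ 1-11-✓ 101--✓ 11-1- 111--✓
Round 3: --1-1 --10- -01-- 1-1--
PIs = {--1-1, --10-, -0-00, -01--, -1010, 0--00, 0-0-0, 00--0, 00-0-, 1-1--, 11-1-}
Coverage chart:
  m0: -0-00,0--00,0-0-0,00--0,00-0-
  m1: 00-0- ←essential
  m2: 0-0-0,00--0
  m4: --10-,-0-00,-01--,0--00,00--0,00-0-
  m5: --1-1,--10-,-01--,00-0-
  m7: --1-1,-01--
  m8: 0--00,0-0-0
  m10: -1010,0-0-0
  m15: --1-1 ←essential
  m16: -0-00 ←essential
  m20: --10-,-0-00,-01--,1-1--
  m21: --1-1,--10-,-01--,1-1--
  m22: -01--,1-1--
  m23: --1-1,-01--,1-1--
  m26: -1010,11-1-
  m27: 11-1- ←essential
  m28: --10-,1-1--
  m29: --1-1,--10-,1-1--
  m30: 1-1--,11-1-
  m31: --1-1,1-1--,11-1-
Essential: --1-1, -0-00, 00-0-, 11-1-

NO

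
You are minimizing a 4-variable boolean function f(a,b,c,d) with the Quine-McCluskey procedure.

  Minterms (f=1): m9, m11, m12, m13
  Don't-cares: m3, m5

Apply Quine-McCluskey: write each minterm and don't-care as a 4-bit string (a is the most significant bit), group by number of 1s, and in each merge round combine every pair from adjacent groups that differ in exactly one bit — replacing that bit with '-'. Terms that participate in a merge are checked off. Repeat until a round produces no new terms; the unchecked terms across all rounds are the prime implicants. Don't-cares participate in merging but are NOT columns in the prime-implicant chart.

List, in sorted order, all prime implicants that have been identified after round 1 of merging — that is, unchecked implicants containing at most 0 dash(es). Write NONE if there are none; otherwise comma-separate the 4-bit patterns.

NONE

Round 0: 0011✓ 0101✓ 1001✓ 1011✓ 1100✓ 1101✓
Round 1: -011 -101 1-01 10-1 110-
PIs = {-011, -101, 1-01, 10-1, 110-}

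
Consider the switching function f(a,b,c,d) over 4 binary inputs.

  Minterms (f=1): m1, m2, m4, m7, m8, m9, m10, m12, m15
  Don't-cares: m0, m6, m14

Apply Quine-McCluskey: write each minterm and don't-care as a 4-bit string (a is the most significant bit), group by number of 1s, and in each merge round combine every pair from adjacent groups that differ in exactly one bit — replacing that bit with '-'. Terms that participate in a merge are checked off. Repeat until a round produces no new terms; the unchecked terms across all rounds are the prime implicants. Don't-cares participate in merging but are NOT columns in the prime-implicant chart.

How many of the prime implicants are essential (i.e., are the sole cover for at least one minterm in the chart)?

Round 0: 0000✓ 0001✓ 0010✓ 0100✓ 0110✓ 0111✓ 1000✓ 1001✓ 1010✓ 1100✓ 1110✓ 1111✓
Round 1: -000✓ -001✓ -010✓ -100✓ -110✓ -111✓ 0-00✓ 0-10✓ 00-0✓ 000-✓ 01-0✓ 011-✓ 1-00✓ 1-10✓ 10-0✓ 100-✓ 11-0✓ 111-✓
Round 2: --00✓ --10✓ -0-0✓ -00- -1-0✓ -11- 0--0✓ 1--0✓
Round 3: ---0
PIs = {---0, -00-, -11-}
Coverage chart:
  m1: -00- ←essential
  m2: ---0 ←essential
  m4: ---0 ←essential
  m7: -11- ←essential
  m8: ---0,-00-
  m9: -00- ←essential
  m10: ---0 ←essential
  m12: ---0 ←essential
  m15: -11- ←essential
Essential: ---0, -00-, -11-

3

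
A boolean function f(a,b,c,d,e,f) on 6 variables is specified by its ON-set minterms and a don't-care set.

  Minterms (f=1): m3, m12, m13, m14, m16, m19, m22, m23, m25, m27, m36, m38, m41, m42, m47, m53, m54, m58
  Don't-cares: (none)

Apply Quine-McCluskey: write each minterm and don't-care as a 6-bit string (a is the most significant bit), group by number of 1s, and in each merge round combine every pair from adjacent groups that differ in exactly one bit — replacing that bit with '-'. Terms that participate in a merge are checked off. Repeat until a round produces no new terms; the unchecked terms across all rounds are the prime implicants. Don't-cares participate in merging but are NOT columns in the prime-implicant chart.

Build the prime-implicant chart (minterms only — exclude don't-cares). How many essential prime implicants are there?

10

[col 0] 000011*, 001100*, 001101*, 001110*, 010000, 010011*, 010110*, 010111*, 011001*, 011011*, 100100*, 100110*, 101001, 101010*, 101111, 110101, 110110*, 111010*
[col 1] -10110, 0-0011, 0011-0, 00110-, 01-011, 010-11, 01011-, 0110-1, 1-0110, 1-1010, 1001-0
Prime implicants: -10110, 0-0011, 0011-0, 00110-, 01-011, 010-11, 010000, 01011-, 0110-1, 1-0110, 1-1010, 1001-0, 101001, 101111, 110101
PI chart (minterm → PIs covering it):
  3 | 0-0011  (sole → essential)
  12 | 0011-0,00110-
  13 | 00110-  (sole → essential)
  14 | 0011-0  (sole → essential)
  16 | 010000  (sole → essential)
  19 | 0-0011,01-011,010-11
  22 | -10110,01011-
  23 | 010-11,01011-
  25 | 0110-1  (sole → essential)
  27 | 01-011,0110-1
  36 | 1001-0  (sole → essential)
  38 | 1-0110,1001-0
  41 | 101001  (sole → essential)
  42 | 1-1010  (sole → essential)
  47 | 101111  (sole → essential)
  53 | 110101  (sole → essential)
  54 | -10110,1-0110
  58 | 1-1010  (sole → essential)
Essential prime implicants: 0-0011, 0011-0, 00110-, 010000, 0110-1, 1-1010, 1001-0, 101001, 101111, 110101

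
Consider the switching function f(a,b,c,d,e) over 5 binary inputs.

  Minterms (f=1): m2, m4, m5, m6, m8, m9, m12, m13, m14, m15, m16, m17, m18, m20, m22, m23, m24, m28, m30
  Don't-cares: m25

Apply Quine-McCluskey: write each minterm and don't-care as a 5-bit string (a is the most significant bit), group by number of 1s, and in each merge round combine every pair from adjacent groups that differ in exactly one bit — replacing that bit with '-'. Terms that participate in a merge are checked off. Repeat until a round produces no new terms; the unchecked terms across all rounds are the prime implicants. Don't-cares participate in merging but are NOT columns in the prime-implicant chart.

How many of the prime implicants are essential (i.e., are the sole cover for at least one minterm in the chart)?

size-2^0 implicants → 00010(✓)  00100(✓)  00101(✓)  00110(✓)  01000(✓)  01001(✓)  01100(✓)  01101(✓)  01110(✓)  01111(✓)  10000(✓)  10001(✓)  10010(✓)  10100(✓)  10110(✓)  10111(✓)  11000(✓)  11001(✓)  11100(✓)  11110(✓)
size-2^1 implicants → -0010(✓)  -0100(✓)  -0110(✓)  -1000(✓)  -1001(✓)  -1100(✓)  -1110(✓)  0-100(✓)  0-101(✓)  0-110(✓)  00-10(✓)  001-0(✓)  0010-(✓)  01-00(✓)  01-01(✓)  0100-(✓)  011-0(✓)  011-1(✓)  0110-(✓)  0111-(✓)  1-000(✓)  1-001(✓)  1-100(✓)  1-110(✓)  10-00(✓)  10-10(✓)  100-0(✓)  1000-(✓)  101-0(✓)  1011-  11-00(✓)  1100-(✓)  111-0(✓)
size-2^2 implicants → --100(✓)  --110(✓)  -0-10  -01-0(✓)  -1-00  -100-  -11-0(✓)  0-1-0(✓)  0-10-  01-0-  011--  1--00  1-00-  1-1-0(✓)  10--0
size-2^3 implicants → --1-0
Unchecked terms (primes): --1-0, -0-10, -1-00, -100-, 0-10-, 01-0-, 011--, 1--00, 1-00-, 10--0, 1011-
Minterm coverage:
  m2 ⊆ -0-10 [E]
  m4 ⊆ --1-0,0-10-
  m5 ⊆ 0-10- [E]
  m6 ⊆ --1-0,-0-10
  m8 ⊆ -1-00,-100-,01-0-
  m9 ⊆ -100-,01-0-
  m12 ⊆ --1-0,-1-00,0-10-,01-0-,011--
  m13 ⊆ 0-10-,01-0-,011--
  m14 ⊆ --1-0,011--
  m15 ⊆ 011-- [E]
  m16 ⊆ 1--00,1-00-,10--0
  m17 ⊆ 1-00- [E]
  m18 ⊆ -0-10,10--0
  m20 ⊆ --1-0,1--00,10--0
  m22 ⊆ --1-0,-0-10,10--0,1011-
  m23 ⊆ 1011- [E]
  m24 ⊆ -1-00,-100-,1--00,1-00-
  m28 ⊆ --1-0,-1-00,1--00
  m30 ⊆ --1-0 [E]
E = {--1-0, -0-10, 0-10-, 011--, 1-00-, 1011-}

6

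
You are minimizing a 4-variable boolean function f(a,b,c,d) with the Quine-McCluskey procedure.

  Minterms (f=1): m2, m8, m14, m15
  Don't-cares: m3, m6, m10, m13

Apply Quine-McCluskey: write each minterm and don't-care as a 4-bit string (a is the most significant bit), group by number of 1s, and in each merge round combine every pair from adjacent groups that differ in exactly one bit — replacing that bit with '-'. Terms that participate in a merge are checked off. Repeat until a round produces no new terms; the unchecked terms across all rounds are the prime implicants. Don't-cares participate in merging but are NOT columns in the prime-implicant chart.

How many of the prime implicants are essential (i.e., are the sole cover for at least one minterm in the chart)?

1

Round 0: 0010✓ 0011✓ 0110✓ 1000✓ 1010✓ 1101✓ 1110✓ 1111✓
Round 1: -010✓ -110✓ 0-10✓ 001- 1-10✓ 10-0 11-1 111-
Round 2: --10
PIs = {--10, 001-, 10-0, 11-1, 111-}
Coverage chart:
  m2: --10,001-
  m8: 10-0 ←essential
  m14: --10,111-
  m15: 11-1,111-
Essential: 10-0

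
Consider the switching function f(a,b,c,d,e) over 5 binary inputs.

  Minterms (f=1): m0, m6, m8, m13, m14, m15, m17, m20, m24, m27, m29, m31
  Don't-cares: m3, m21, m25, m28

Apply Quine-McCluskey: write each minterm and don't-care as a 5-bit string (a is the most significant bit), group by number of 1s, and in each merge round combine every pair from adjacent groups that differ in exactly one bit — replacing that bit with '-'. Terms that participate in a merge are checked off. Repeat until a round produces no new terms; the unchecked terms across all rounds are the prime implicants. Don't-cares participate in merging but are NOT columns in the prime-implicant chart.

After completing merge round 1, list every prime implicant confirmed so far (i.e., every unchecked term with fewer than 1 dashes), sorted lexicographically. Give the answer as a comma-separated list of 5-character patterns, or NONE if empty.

00011

[col 0] 00000*, 00011, 00110*, 01000*, 01101*, 01110*, 01111*, 10001*, 10100*, 10101*, 11000*, 11001*, 11011*, 11100*, 11101*, 11111*
[col 1] -1000, -1101*, -1111*, 0-000, 0-110, 011-1*, 0111-, 1-001*, 1-100*, 1-101*, 10-01*, 1010-*, 11-00*, 11-01*, 11-11*, 110-1*, 1100-*, 111-1*, 1110-*
[col 2] -11-1, 1--01, 1-10-, 11--1, 11-0-
Prime implicants: -1000, -11-1, 0-000, 0-110, 00011, 0111-, 1--01, 1-10-, 11--1, 11-0-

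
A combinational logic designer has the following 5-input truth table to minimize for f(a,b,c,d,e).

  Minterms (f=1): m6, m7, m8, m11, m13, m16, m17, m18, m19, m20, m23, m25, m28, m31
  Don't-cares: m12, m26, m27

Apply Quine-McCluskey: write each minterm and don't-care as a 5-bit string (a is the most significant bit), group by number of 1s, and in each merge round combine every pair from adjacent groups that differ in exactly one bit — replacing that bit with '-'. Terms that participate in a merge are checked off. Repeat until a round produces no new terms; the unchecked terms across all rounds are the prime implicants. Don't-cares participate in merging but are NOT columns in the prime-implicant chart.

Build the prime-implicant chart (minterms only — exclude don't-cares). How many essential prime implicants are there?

Round 0: 00110✓ 00111✓ 01000✓ 01011✓ 01100✓ 01101✓ 10000✓ 10001✓ 10010✓ 10011✓ 10100✓ 10111✓ 11001✓ 11010✓ 11011✓ 11100✓ 11111✓
Round 1: -0111 -1011 -1100 0011- 01-00 0110- 1-001✓ 1-010✓ 1-011✓ 1-100 1-111✓ 10-00 10-11✓ 100-0✓ 100-1✓ 1000-✓ 1001-✓ 11-11✓ 110-1✓ 1101-✓
Round 2: 1--11 1-0-1 1-01- 100--
PIs = {-0111, -1011, -1100, 0011-, 01-00, 0110-, 1--11, 1-0-1, 1-01-, 1-100, 10-00, 100--}
Coverage chart:
  m6: 0011- ←essential
  m7: -0111,0011-
  m8: 01-00 ←essential
  m11: -1011 ←essential
  m13: 0110- ←essential
  m16: 10-00,100--
  m17: 1-0-1,100--
  m18: 1-01-,100--
  m19: 1--11,1-0-1,1-01-,100--
  m20: 1-100,10-00
  m23: -0111,1--11
  m25: 1-0-1 ←essential
  m28: -1100,1-100
  m31: 1--11 ←essential
Essential: -1011, 0011-, 01-00, 0110-, 1--11, 1-0-1

6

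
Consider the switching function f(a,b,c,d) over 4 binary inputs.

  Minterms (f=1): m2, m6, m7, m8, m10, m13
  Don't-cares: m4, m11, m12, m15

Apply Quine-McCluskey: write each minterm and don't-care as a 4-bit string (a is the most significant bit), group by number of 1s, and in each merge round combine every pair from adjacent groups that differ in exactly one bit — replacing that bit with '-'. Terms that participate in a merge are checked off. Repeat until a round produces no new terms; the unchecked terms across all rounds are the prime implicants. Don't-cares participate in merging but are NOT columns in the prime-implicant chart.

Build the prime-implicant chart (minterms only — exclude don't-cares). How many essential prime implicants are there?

0

size-2^0 implicants → 0010(✓)  0100(✓)  0110(✓)  0111(✓)  1000(✓)  1010(✓)  1011(✓)  1100(✓)  1101(✓)  1111(✓)
size-2^1 implicants → -010  -100  -111  0-10  01-0  011-  1-00  1-11  10-0  101-  11-1  110-
Unchecked terms (primes): -010, -100, -111, 0-10, 01-0, 011-, 1-00, 1-11, 10-0, 101-, 11-1, 110-
Minterm coverage:
  m2 ⊆ -010,0-10
  m6 ⊆ 0-10,01-0,011-
  m7 ⊆ -111,011-
  m8 ⊆ 1-00,10-0
  m10 ⊆ -010,10-0,101-
  m13 ⊆ 11-1,110-
(no essential prime implicants)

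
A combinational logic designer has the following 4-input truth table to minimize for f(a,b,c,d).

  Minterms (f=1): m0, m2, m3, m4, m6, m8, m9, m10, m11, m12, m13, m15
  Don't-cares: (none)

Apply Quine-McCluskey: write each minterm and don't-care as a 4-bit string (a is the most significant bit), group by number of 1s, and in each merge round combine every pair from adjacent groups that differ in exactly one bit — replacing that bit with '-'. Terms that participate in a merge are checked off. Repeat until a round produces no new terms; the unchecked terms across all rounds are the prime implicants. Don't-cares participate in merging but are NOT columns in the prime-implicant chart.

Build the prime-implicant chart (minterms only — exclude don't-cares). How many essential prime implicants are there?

3

[col 0] 0000*, 0010*, 0011*, 0100*, 0110*, 1000*, 1001*, 1010*, 1011*, 1100*, 1101*, 1111*
[col 1] -000*, -010*, -011*, -100*, 0-00*, 0-10*, 00-0*, 001-*, 01-0*, 1-00*, 1-01*, 1-11*, 10-0*, 10-1*, 100-*, 101-*, 11-1*, 110-*
[col 2] --00, -0-0, -01-, 0--0, 1--1, 1-0-, 10--
Prime implicants: --00, -0-0, -01-, 0--0, 1--1, 1-0-, 10--
PI chart (minterm → PIs covering it):
  0 | --00,-0-0,0--0
  2 | -0-0,-01-,0--0
  3 | -01-  (sole → essential)
  4 | --00,0--0
  6 | 0--0  (sole → essential)
  8 | --00,-0-0,1-0-,10--
  9 | 1--1,1-0-,10--
  10 | -0-0,-01-,10--
  11 | -01-,1--1,10--
  12 | --00,1-0-
  13 | 1--1,1-0-
  15 | 1--1  (sole → essential)
Essential prime implicants: -01-, 0--0, 1--1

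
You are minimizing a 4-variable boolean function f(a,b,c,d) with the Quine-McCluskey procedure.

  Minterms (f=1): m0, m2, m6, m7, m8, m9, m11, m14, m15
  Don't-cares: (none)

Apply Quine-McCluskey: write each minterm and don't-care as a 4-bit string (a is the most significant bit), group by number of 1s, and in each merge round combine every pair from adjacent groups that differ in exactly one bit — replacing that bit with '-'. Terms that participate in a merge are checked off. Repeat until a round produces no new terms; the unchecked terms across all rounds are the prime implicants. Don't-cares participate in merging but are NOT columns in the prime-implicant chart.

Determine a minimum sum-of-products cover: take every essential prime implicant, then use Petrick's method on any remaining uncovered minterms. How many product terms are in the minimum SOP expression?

4

size-2^0 implicants → 0000(✓)  0010(✓)  0110(✓)  0111(✓)  1000(✓)  1001(✓)  1011(✓)  1110(✓)  1111(✓)
size-2^1 implicants → -000  -110(✓)  -111(✓)  0-10  00-0  011-(✓)  1-11  10-1  100-  111-(✓)
size-2^2 implicants → -11-
Unchecked terms (primes): -000, -11-, 0-10, 00-0, 1-11, 10-1, 100-
Minterm coverage:
  m0 ⊆ -000,00-0
  m2 ⊆ 0-10,00-0
  m6 ⊆ -11-,0-10
  m7 ⊆ -11- [E]
  m8 ⊆ -000,100-
  m9 ⊆ 10-1,100-
  m11 ⊆ 1-11,10-1
  m14 ⊆ -11- [E]
  m15 ⊆ -11-,1-11
E = {-11-}
Petrick residual → -000, 0-10, 10-1
Cover = b'c'd' + bc + a'cd' + ab'd  |cover|=4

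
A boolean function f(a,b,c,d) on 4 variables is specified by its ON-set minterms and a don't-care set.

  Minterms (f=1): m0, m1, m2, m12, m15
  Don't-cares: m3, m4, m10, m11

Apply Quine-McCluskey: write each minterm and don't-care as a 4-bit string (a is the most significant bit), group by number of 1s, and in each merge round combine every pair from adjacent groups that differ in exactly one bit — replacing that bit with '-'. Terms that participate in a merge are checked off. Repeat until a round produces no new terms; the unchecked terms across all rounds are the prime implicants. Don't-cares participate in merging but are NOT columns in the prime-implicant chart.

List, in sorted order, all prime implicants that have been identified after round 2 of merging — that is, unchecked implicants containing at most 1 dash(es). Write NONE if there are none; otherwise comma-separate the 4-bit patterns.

-100, 0-00, 1-11

Round 0: 0000✓ 0001✓ 0010✓ 0011✓ 0100✓ 1010✓ 1011✓ 1100✓ 1111✓
Round 1: -010✓ -011✓ -100 0-00 00-0✓ 00-1✓ 000-✓ 001-✓ 1-11 101-✓
Round 2: -01- 00--
PIs = {-01-, -100, 0-00, 00--, 1-11}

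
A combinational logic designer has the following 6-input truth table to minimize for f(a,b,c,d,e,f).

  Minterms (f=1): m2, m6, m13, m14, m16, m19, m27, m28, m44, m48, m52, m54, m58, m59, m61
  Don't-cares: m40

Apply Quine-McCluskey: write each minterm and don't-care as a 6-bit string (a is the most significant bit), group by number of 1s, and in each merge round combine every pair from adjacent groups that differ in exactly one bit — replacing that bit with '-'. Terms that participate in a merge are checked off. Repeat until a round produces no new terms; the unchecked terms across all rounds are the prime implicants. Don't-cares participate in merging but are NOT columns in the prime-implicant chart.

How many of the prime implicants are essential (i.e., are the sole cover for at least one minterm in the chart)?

Round 0: 000010✓ 000110✓ 001101 001110✓ 010000✓ 010011✓ 011011✓ 011100 101000✓ 101100✓ 110000✓ 110100✓ 110110✓ 111010✓ 111011✓ 111101
Round 1: -10000 -11011 00-110 000-10 01-011 101-00 110-00 1101-0 11101-
PIs = {-10000, -11011, 00-110, 000-10, 001101, 01-011, 011100, 101-00, 110-00, 1101-0, 11101-, 111101}
Coverage chart:
  m2: 000-10 ←essential
  m6: 00-110,000-10
  m13: 001101 ←essential
  m14: 00-110 ←essential
  m16: -10000 ←essential
  m19: 01-011 ←essential
  m27: -11011,01-011
  m28: 011100 ←essential
  m44: 101-00 ←essential
  m48: -10000,110-00
  m52: 110-00,1101-0
  m54: 1101-0 ←essential
  m58: 11101- ←essential
  m59: -11011,11101-
  m61: 111101 ←essential
Essential: -10000, 00-110, 000-10, 001101, 01-011, 011100, 101-00, 1101-0, 11101-, 111101

10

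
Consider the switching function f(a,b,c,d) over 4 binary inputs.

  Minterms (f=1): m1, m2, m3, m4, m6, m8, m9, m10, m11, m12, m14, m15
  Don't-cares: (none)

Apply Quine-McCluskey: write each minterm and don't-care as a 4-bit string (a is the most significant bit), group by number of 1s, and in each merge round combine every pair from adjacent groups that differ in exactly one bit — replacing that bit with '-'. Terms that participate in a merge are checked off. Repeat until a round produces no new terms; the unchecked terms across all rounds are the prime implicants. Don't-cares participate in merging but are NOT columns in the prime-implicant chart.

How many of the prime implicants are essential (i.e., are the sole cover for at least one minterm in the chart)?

size-2^0 implicants → 0001(✓)  0010(✓)  0011(✓)  0100(✓)  0110(✓)  1000(✓)  1001(✓)  1010(✓)  1011(✓)  1100(✓)  1110(✓)  1111(✓)
size-2^1 implicants → -001(✓)  -010(✓)  -011(✓)  -100(✓)  -110(✓)  0-10(✓)  00-1(✓)  001-(✓)  01-0(✓)  1-00(✓)  1-10(✓)  1-11(✓)  10-0(✓)  10-1(✓)  100-(✓)  101-(✓)  11-0(✓)  111-(✓)
size-2^2 implicants → --10  -0-1  -01-  -1-0  1--0  1-1-  10--
Unchecked terms (primes): --10, -0-1, -01-, -1-0, 1--0, 1-1-, 10--
Minterm coverage:
  m1 ⊆ -0-1 [E]
  m2 ⊆ --10,-01-
  m3 ⊆ -0-1,-01-
  m4 ⊆ -1-0 [E]
  m6 ⊆ --10,-1-0
  m8 ⊆ 1--0,10--
  m9 ⊆ -0-1,10--
  m10 ⊆ --10,-01-,1--0,1-1-,10--
  m11 ⊆ -0-1,-01-,1-1-,10--
  m12 ⊆ -1-0,1--0
  m14 ⊆ --10,-1-0,1--0,1-1-
  m15 ⊆ 1-1- [E]
E = {-0-1, -1-0, 1-1-}

3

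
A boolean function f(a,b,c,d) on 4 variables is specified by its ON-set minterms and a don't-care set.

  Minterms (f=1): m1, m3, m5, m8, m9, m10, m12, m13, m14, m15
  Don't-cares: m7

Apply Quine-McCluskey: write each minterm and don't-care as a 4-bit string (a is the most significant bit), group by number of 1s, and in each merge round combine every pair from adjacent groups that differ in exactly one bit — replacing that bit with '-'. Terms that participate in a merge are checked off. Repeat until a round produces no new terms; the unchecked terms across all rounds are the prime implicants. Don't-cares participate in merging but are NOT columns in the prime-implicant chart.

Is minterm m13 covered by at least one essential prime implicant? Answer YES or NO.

NO

[col 0] 0001*, 0011*, 0101*, 0111*, 1000*, 1001*, 1010*, 1100*, 1101*, 1110*, 1111*
[col 1] -001*, -101*, -111*, 0-01*, 0-11*, 00-1*, 01-1*, 1-00*, 1-01*, 1-10*, 10-0*, 100-*, 11-0*, 11-1*, 110-*, 111-*
[col 2] --01, -1-1, 0--1, 1--0, 1-0-, 11--
Prime implicants: --01, -1-1, 0--1, 1--0, 1-0-, 11--
PI chart (minterm → PIs covering it):
  1 | --01,0--1
  3 | 0--1  (sole → essential)
  5 | --01,-1-1,0--1
  8 | 1--0,1-0-
  9 | --01,1-0-
  10 | 1--0  (sole → essential)
  12 | 1--0,1-0-,11--
  13 | --01,-1-1,1-0-,11--
  14 | 1--0,11--
  15 | -1-1,11--
Essential prime implicants: 0--1, 1--0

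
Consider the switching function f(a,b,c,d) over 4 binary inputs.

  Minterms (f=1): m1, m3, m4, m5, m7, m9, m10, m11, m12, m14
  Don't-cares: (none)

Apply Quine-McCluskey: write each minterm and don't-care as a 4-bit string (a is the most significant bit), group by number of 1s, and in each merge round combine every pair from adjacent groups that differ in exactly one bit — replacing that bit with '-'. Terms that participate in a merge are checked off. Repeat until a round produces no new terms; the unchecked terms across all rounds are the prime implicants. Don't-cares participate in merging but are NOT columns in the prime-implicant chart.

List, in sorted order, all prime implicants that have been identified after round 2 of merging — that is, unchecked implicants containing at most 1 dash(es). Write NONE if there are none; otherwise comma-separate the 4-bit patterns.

-100, 010-, 1-10, 101-, 11-0

size-2^0 implicants → 0001(✓)  0011(✓)  0100(✓)  0101(✓)  0111(✓)  1001(✓)  1010(✓)  1011(✓)  1100(✓)  1110(✓)
size-2^1 implicants → -001(✓)  -011(✓)  -100  0-01(✓)  0-11(✓)  00-1(✓)  01-1(✓)  010-  1-10  10-1(✓)  101-  11-0
size-2^2 implicants → -0-1  0--1
Unchecked terms (primes): -0-1, -100, 0--1, 010-, 1-10, 101-, 11-0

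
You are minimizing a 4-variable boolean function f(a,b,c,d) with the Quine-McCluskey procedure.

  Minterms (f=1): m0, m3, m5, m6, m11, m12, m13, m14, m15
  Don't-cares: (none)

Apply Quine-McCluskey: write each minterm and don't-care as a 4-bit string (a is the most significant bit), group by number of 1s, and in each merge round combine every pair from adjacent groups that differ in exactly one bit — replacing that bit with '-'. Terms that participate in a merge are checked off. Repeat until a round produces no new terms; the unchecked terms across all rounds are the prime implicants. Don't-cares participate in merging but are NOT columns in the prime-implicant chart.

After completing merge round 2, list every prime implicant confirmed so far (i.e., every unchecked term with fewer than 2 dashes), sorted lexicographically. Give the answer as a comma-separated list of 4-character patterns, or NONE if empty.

-011, -101, -110, 0000, 1-11

Round 0: 0000 0011✓ 0101✓ 0110✓ 1011✓ 1100✓ 1101✓ 1110✓ 1111✓
Round 1: -011 -101 -110 1-11 11-0✓ 11-1✓ 110-✓ 111-✓
Round 2: 11--
PIs = {-011, -101, -110, 0000, 1-11, 11--}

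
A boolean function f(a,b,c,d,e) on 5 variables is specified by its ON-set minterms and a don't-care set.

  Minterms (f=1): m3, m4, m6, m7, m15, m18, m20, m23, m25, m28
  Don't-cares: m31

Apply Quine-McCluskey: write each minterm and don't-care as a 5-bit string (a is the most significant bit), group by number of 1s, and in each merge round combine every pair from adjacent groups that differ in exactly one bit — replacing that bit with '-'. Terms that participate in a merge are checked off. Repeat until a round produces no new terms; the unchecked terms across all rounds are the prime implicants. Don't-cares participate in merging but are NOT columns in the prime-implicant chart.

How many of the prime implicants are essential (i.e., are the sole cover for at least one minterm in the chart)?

[col 0] 00011*, 00100*, 00110*, 00111*, 01111*, 10010, 10100*, 10111*, 11001, 11100*, 11111*
[col 1] -0100, -0111*, -1111*, 0-111*, 00-11, 001-0, 0011-, 1-100, 1-111*
[col 2] --111
Prime implicants: --111, -0100, 00-11, 001-0, 0011-, 1-100, 10010, 11001
PI chart (minterm → PIs covering it):
  3 | 00-11  (sole → essential)
  4 | -0100,001-0
  6 | 001-0,0011-
  7 | --111,00-11,0011-
  15 | --111  (sole → essential)
  18 | 10010  (sole → essential)
  20 | -0100,1-100
  23 | --111  (sole → essential)
  25 | 11001  (sole → essential)
  28 | 1-100  (sole → essential)
Essential prime implicants: --111, 00-11, 1-100, 10010, 11001

5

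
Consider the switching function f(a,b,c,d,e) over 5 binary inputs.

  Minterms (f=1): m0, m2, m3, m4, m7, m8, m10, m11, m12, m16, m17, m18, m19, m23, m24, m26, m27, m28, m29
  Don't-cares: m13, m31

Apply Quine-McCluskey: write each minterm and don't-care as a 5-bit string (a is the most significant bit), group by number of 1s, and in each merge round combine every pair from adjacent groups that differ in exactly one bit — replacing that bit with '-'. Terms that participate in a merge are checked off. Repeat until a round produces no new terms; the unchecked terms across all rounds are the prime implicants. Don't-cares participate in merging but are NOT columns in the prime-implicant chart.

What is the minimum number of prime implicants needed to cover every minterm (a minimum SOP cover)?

[col 0] 00000*, 00010*, 00011*, 00100*, 00111*, 01000*, 01010*, 01011*, 01100*, 01101*, 10000*, 10001*, 10010*, 10011*, 10111*, 11000*, 11010*, 11011*, 11100*, 11101*, 11111*
[col 1] -0000*, -0010*, -0011*, -0111*, -1000*, -1010*, -1011*, -1100*, -1101*, 0-000*, 0-010*, 0-011*, 0-100*, 00-00*, 00-11*, 000-0*, 0001-*, 01-00*, 010-0*, 0101-*, 0110-*, 1-000*, 1-010*, 1-011*, 1-111*, 10-11*, 100-0*, 100-1*, 1000-*, 1001-*, 11-00*, 11-11*, 110-0*, 1101-*, 111-1, 1110-*
[col 2] --000*, --010*, --011*, -0-11, -00-0*, -001-*, -1-00, -10-0*, -101-*, -110-, 0--00, 0-0-0*, 0-01-*, 1--11, 1-0-0*, 1-01-*, 100--
[col 3] --0-0, --01-
Prime implicants: --0-0, --01-, -0-11, -1-00, -110-, 0--00, 1--11, 100--, 111-1
PI chart (minterm → PIs covering it):
  0 | --0-0,0--00
  2 | --0-0,--01-
  3 | --01-,-0-11
  4 | 0--00  (sole → essential)
  7 | -0-11  (sole → essential)
  8 | --0-0,-1-00,0--00
  10 | --0-0,--01-
  11 | --01-  (sole → essential)
  12 | -1-00,-110-,0--00
  16 | --0-0,100--
  17 | 100--  (sole → essential)
  18 | --0-0,--01-,100--
  19 | --01-,-0-11,1--11,100--
  23 | -0-11,1--11
  24 | --0-0,-1-00
  26 | --0-0,--01-
  27 | --01-,1--11
  28 | -1-00,-110-
  29 | -110-,111-1
Essential prime implicants: --01-, -0-11, 0--00, 100--
Petrick residual → --0-0, -110-
Minimum SOP uses 6 PIs: c'e' + c'd + b'de + bcd' + a'd'e' + ab'c'

6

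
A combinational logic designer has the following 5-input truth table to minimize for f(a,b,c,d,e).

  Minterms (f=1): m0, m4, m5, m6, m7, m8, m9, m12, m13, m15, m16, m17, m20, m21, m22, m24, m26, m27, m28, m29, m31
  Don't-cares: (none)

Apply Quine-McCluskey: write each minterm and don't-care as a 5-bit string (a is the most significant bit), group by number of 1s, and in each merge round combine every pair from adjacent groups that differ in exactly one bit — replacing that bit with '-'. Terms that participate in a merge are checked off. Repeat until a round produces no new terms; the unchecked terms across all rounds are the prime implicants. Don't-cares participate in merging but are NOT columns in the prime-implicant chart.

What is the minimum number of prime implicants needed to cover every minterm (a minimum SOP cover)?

7

Round 0: 00000✓ 00100✓ 00101✓ 00110✓ 00111✓ 01000✓ 01001✓ 01100✓ 01101✓ 01111✓ 10000✓ 10001✓ 10100✓ 10101✓ 10110✓ 11000✓ 11010✓ 11011✓ 11100✓ 11101✓ 11111✓
Round 1: -0000✓ -0100✓ -0101✓ -0110✓ -1000✓ -1100✓ -1101✓ -1111✓ 0-000✓ 0-100✓ 0-101✓ 0-111✓ 00-00✓ 001-0✓ 001-1✓ 0010-✓ 0011-✓ 01-00✓ 01-01✓ 0100-✓ 011-1✓ 0110-✓ 1-000✓ 1-100✓ 1-101✓ 10-00✓ 10-01✓ 1000-✓ 101-0✓ 1010-✓ 11-00✓ 11-11 110-0 1101- 111-1✓ 1110-✓
Round 2: --000✓ --100✓ --101✓ -0-00✓ -01-0 -010-✓ -1-00✓ -11-1 -110-✓ 0--00✓ 0-1-1 0-10-✓ 001-- 01-0- 1--00✓ 1-10-✓ 10-0-
Round 3: ---00 --10-
PIs = {---00, --10-, -01-0, -11-1, 0-1-1, 001--, 01-0-, 10-0-, 11-11, 110-0, 1101-}
Coverage chart:
  m0: ---00 ←essential
  m4: ---00,--10-,-01-0,001--
  m5: --10-,0-1-1,001--
  m6: -01-0,001--
  m7: 0-1-1,001--
  m8: ---00,01-0-
  m9: 01-0- ←essential
  m12: ---00,--10-,01-0-
  m13: --10-,-11-1,0-1-1,01-0-
  m15: -11-1,0-1-1
  m16: ---00,10-0-
  m17: 10-0- ←essential
  m20: ---00,--10-,-01-0,10-0-
  m21: --10-,10-0-
  m22: -01-0 ←essential
  m24: ---00,110-0
  m26: 110-0,1101-
  m27: 11-11,1101-
  m28: ---00,--10-
  m29: --10-,-11-1
  m31: -11-1,11-11
Essential: ---00, -01-0, 01-0-, 10-0-
Petrick residual → -11-1, 0-1-1, 1101-
Min cover (7 terms): d'e' + b'ce' + bce + a'ce + a'bd' + ab'd' + abc'd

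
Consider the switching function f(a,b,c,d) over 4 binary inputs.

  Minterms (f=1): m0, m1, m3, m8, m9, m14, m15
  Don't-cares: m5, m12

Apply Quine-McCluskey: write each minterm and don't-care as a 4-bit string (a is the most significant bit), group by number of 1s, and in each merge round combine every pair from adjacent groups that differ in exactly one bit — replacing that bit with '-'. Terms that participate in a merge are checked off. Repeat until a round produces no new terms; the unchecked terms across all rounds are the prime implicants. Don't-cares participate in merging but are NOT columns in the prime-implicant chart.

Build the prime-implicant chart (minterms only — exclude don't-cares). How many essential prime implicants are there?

3

Round 0: 0000✓ 0001✓ 0011✓ 0101✓ 1000✓ 1001✓ 1100✓ 1110✓ 1111✓
Round 1: -000✓ -001✓ 0-01 00-1 000-✓ 1-00 100-✓ 11-0 111-
Round 2: -00-
PIs = {-00-, 0-01, 00-1, 1-00, 11-0, 111-}
Coverage chart:
  m0: -00- ←essential
  m1: -00-,0-01,00-1
  m3: 00-1 ←essential
  m8: -00-,1-00
  m9: -00- ←essential
  m14: 11-0,111-
  m15: 111- ←essential
Essential: -00-, 00-1, 111-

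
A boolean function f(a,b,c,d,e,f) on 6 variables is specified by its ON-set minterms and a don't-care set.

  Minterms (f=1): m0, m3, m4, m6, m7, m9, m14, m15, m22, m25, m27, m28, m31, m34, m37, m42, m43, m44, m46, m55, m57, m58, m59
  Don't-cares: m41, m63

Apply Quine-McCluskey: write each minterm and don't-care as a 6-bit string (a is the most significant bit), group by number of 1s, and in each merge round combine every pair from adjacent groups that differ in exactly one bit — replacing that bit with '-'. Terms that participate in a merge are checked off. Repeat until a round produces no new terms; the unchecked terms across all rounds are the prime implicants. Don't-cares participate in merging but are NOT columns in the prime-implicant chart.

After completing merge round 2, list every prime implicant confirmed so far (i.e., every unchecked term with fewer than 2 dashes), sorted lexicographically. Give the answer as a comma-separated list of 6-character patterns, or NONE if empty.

[col 0] 000000*, 000011*, 000100*, 000110*, 000111*, 001001*, 001110*, 001111*, 010110*, 011001*, 011011*, 011100, 011111*, 100010*, 100101, 101001*, 101010*, 101011*, 101100*, 101110*, 110111*, 111001*, 111010*, 111011*, 111111*
[col 1] -01001*, -01110, -11001*, -11011*, -11111*, 0-0110, 0-1001*, 0-1111, 00-110*, 00-111*, 000-00, 000-11, 0001-0, 00011-*, 00111-*, 011-11*, 0110-1*, 1-1001*, 1-1010*, 1-1011*, 10-010, 101-10, 1010-1*, 10101-*, 1011-0, 11-111, 111-11*, 1110-1*, 11101-*
[col 2] --1001, -11-11, -110-1, 00-11-, 1-10-1, 1-101-
Prime implicants: --1001, -01110, -11-11, -110-1, 0-0110, 0-1111, 00-11-, 000-00, 000-11, 0001-0, 011100, 1-10-1, 1-101-, 10-010, 100101, 101-10, 1011-0, 11-111

-01110, 0-0110, 0-1111, 000-00, 000-11, 0001-0, 011100, 10-010, 100101, 101-10, 1011-0, 11-111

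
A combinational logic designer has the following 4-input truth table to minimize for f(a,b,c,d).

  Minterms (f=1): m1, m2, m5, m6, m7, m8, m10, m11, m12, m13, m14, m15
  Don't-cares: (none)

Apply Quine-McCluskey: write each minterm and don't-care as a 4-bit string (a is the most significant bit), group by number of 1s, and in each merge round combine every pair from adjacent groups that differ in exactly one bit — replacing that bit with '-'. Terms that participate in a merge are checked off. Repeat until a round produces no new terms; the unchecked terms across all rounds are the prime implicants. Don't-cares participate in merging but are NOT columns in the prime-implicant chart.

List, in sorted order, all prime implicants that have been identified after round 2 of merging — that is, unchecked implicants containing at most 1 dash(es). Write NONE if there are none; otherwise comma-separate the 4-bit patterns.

Round 0: 0001✓ 0010✓ 0101✓ 0110✓ 0111✓ 1000✓ 1010✓ 1011✓ 1100✓ 1101✓ 1110✓ 1111✓
Round 1: -010✓ -101✓ -110✓ -111✓ 0-01 0-10✓ 01-1✓ 011-✓ 1-00✓ 1-10✓ 1-11✓ 10-0✓ 101-✓ 11-0✓ 11-1✓ 110-✓ 111-✓
Round 2: --10 -1-1 -11- 1--0 1-1- 11--
PIs = {--10, -1-1, -11-, 0-01, 1--0, 1-1-, 11--}

0-01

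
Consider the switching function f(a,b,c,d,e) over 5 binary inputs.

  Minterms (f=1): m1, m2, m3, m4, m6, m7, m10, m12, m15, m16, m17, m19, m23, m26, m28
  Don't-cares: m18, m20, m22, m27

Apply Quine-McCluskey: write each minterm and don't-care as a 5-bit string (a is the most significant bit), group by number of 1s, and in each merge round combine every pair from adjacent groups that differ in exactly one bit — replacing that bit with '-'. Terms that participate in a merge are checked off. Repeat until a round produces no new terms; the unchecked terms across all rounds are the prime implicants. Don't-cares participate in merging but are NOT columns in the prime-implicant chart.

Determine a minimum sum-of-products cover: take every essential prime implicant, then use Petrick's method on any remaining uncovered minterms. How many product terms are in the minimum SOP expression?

size-2^0 implicants → 00001(✓)  00010(✓)  00011(✓)  00100(✓)  00110(✓)  00111(✓)  01010(✓)  01100(✓)  01111(✓)  10000(✓)  10001(✓)  10010(✓)  10011(✓)  10100(✓)  10110(✓)  10111(✓)  11010(✓)  11011(✓)  11100(✓)
size-2^1 implicants → -0001(✓)  -0010(✓)  -0011(✓)  -0100(✓)  -0110(✓)  -0111(✓)  -1010(✓)  -1100(✓)  0-010(✓)  0-100(✓)  0-111  00-10(✓)  00-11(✓)  000-1(✓)  0001-(✓)  001-0(✓)  0011-(✓)  1-010(✓)  1-011(✓)  1-100(✓)  10-00(✓)  10-10(✓)  10-11(✓)  100-0(✓)  100-1(✓)  1000-(✓)  1001-(✓)  101-0(✓)  1011-(✓)  1101-(✓)
size-2^2 implicants → --010  --100  -0-10(✓)  -0-11(✓)  -00-1  -001-(✓)  -01-0  -011-(✓)  00-1-(✓)  1-01-  10--0  10-1-(✓)  100--
size-2^3 implicants → -0-1-
Unchecked terms (primes): --010, --100, -0-1-, -00-1, -01-0, 0-111, 1-01-, 10--0, 100--
Minterm coverage:
  m1 ⊆ -00-1 [E]
  m2 ⊆ --010,-0-1-
  m3 ⊆ -0-1-,-00-1
  m4 ⊆ --100,-01-0
  m6 ⊆ -0-1-,-01-0
  m7 ⊆ -0-1-,0-111
  m10 ⊆ --010 [E]
  m12 ⊆ --100 [E]
  m15 ⊆ 0-111 [E]
  m16 ⊆ 10--0,100--
  m17 ⊆ -00-1,100--
  m19 ⊆ -0-1-,-00-1,1-01-,100--
  m23 ⊆ -0-1- [E]
  m26 ⊆ --010,1-01-
  m28 ⊆ --100 [E]
E = {--010, --100, -0-1-, -00-1, 0-111}
Petrick residual → 10--0
Cover = c'de' + cd'e' + b'd + b'c'e + a'cde + ab'e'  |cover|=6

6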